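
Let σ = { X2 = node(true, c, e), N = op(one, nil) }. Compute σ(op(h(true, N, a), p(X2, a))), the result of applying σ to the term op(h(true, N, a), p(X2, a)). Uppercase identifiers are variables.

op(h(true, op(one, nil), a), p(node(true, c, e), a))

Replace each occurrence of X2 with node(true, c, e).
Replace each occurrence of N with op(one, nil).
Result: op(h(true, op(one, nil), a), p(node(true, c, e), a)).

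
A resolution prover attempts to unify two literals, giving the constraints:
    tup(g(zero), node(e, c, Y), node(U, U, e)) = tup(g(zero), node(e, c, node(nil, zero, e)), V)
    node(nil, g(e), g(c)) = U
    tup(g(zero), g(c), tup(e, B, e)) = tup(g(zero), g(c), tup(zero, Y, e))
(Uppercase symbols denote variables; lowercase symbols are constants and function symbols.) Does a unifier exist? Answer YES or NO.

Decompose tup/3: g(zero) = g(zero),  node(e, c, Y) = node(e, c, node(nil, zero, e)),  node(U, U, e) = V.
Delete trivial equation g(zero) = g(zero).
Decompose node/3: e = e,  c = c,  Y = node(nil, zero, e).
Delete trivial equation e = e.
Delete trivial equation c = c.
Bind Y := node(nil, zero, e); substituting into the one remaining equation that mentions Y gives: tup(g(zero), g(c), tup(e, B, e)) = tup(g(zero), g(c), tup(zero, node(nil, zero, e), e)).
Bind V := node(U, U, e); no other remaining equation mentions V.
Bind U := node(nil, g(e), g(c)); no other remaining equation mentions U. Substituting into the earlier binding gives V := node(node(nil, g(e), g(c)), node(nil, g(e), g(c)), e).
Decompose tup/3: g(zero) = g(zero),  g(c) = g(c),  tup(e, B, e) = tup(zero, node(nil, zero, e), e).
Delete trivial equation g(zero) = g(zero).
Delete trivial equation g(c) = g(c).
Decompose tup/3: e = zero,  B = node(nil, zero, e),  e = e.
Clash: constants e and zero differ; no unifier exists.

NO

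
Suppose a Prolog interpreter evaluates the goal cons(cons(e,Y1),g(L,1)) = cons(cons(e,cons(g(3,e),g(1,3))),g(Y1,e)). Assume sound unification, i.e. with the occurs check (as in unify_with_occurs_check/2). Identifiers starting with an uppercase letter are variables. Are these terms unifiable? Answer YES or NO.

NO

Decompose cons/2: cons(e,Y1) = cons(e,cons(g(3,e),g(1,3))),  g(L,1) = g(Y1,e).
Decompose cons/2: e = e,  Y1 = cons(g(3,e),g(1,3)).
Delete trivial equation e = e.
Bind Y1 := cons(g(3,e),g(1,3)); substituting into the remaining equation gives: g(L,1) = g(cons(g(3,e),g(1,3)),e).
Decompose g/2: L = cons(g(3,e),g(1,3)),  1 = e.
Bind L := cons(g(3,e),g(1,3)); no other remaining equation mentions L.
Clash: constants 1 and e differ; no unifier exists.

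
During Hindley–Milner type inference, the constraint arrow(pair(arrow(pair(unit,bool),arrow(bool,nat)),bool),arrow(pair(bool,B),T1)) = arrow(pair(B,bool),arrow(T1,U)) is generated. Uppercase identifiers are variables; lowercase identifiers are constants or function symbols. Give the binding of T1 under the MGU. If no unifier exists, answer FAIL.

Decompose arrow/2: pair(arrow(pair(unit,bool),arrow(bool,nat)),bool) = pair(B,bool),  arrow(pair(bool,B),T1) = arrow(T1,U).
Decompose pair/2: arrow(pair(unit,bool),arrow(bool,nat)) = B,  bool = bool.
Bind B := arrow(pair(unit,bool),arrow(bool,nat)); substituting into the one remaining equation that mentions B gives: arrow(pair(bool,arrow(pair(unit,bool),arrow(bool,nat))),T1) = arrow(T1,U).
Delete trivial equation bool = bool.
Decompose arrow/2: pair(bool,arrow(pair(unit,bool),arrow(bool,nat))) = T1,  T1 = U.
Bind T1 := pair(bool,arrow(pair(unit,bool),arrow(bool,nat))); substituting into the remaining equation gives: pair(bool,arrow(pair(unit,bool),arrow(bool,nat))) = U.
Bind U := pair(bool,arrow(pair(unit,bool),arrow(bool,nat))).
MGU = { B ↦ arrow(pair(unit,bool),arrow(bool,nat)), T1 ↦ pair(bool,arrow(pair(unit,bool),arrow(bool,nat))), U ↦ pair(bool,arrow(pair(unit,bool),arrow(bool,nat))) }, so T1 ↦ pair(bool,arrow(pair(unit,bool),arrow(bool,nat))).

pair(bool,arrow(pair(unit,bool),arrow(bool,nat)))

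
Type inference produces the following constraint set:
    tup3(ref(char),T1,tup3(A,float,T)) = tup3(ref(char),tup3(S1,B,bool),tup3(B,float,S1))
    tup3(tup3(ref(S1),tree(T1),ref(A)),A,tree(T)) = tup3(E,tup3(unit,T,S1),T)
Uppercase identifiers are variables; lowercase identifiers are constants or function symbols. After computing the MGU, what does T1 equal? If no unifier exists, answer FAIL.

FAIL

Decompose tup3/3: ref(char) = ref(char),  T1 = tup3(S1,B,bool),  tup3(A,float,T) = tup3(B,float,S1).
Delete trivial equation ref(char) = ref(char).
Bind T1 := tup3(S1,B,bool); substituting into the one remaining equation that mentions T1 gives: tup3(tup3(ref(S1),tree(tup3(S1,B,bool)),ref(A)),A,tree(T)) = tup3(E,tup3(unit,T,S1),T).
Decompose tup3/3: A = B,  float = float,  T = S1.
Bind A := B; substituting into the one remaining equation that mentions A gives: tup3(tup3(ref(S1),tree(tup3(S1,B,bool)),ref(B)),B,tree(T)) = tup3(E,tup3(unit,T,S1),T).
Delete trivial equation float = float.
Bind T := S1; substituting into the remaining equation gives: tup3(tup3(ref(S1),tree(tup3(S1,B,bool)),ref(B)),B,tree(S1)) = tup3(E,tup3(unit,S1,S1),S1).
Decompose tup3/3: tup3(ref(S1),tree(tup3(S1,B,bool)),ref(B)) = E,  B = tup3(unit,S1,S1),  tree(S1) = S1.
Bind E := tup3(ref(S1),tree(tup3(S1,B,bool)),ref(B)); no other remaining equation mentions E.
Bind B := tup3(unit,S1,S1); no other remaining equation mentions B. Substituting into the earlier bindings gives T1 := tup3(S1,tup3(unit,S1,S1),bool), A := tup3(unit,S1,S1), E := tup3(ref(S1),tree(tup3(S1,tup3(unit,S1,S1),bool)),ref(tup3(unit,S1,S1))).
Occurs check fails: S1 occurs in tree(S1); the equation S1 = tree(S1) has no finite solution.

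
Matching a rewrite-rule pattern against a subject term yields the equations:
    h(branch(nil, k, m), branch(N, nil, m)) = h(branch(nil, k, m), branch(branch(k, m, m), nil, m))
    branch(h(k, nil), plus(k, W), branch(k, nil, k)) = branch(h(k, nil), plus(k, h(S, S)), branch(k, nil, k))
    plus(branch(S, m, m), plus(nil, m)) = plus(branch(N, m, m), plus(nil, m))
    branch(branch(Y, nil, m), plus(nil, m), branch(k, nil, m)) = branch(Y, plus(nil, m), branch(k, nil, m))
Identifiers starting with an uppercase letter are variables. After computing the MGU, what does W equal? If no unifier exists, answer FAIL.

FAIL

Decompose h/2: branch(nil, k, m) = branch(nil, k, m),  branch(N, nil, m) = branch(branch(k, m, m), nil, m).
Delete trivial equation branch(nil, k, m) = branch(nil, k, m).
Decompose branch/3: N = branch(k, m, m),  nil = nil,  m = m.
Bind N := branch(k, m, m); substituting into the one remaining equation that mentions N gives: plus(branch(S, m, m), plus(nil, m)) = plus(branch(branch(k, m, m), m, m), plus(nil, m)).
Delete trivial equation nil = nil.
Delete trivial equation m = m.
Decompose branch/3: h(k, nil) = h(k, nil),  plus(k, W) = plus(k, h(S, S)),  branch(k, nil, k) = branch(k, nil, k).
Delete trivial equation h(k, nil) = h(k, nil).
Decompose plus/2: k = k,  W = h(S, S).
Delete trivial equation k = k.
Bind W := h(S, S); no other remaining equation mentions W.
Delete trivial equation branch(k, nil, k) = branch(k, nil, k).
Decompose plus/2: branch(S, m, m) = branch(branch(k, m, m), m, m),  plus(nil, m) = plus(nil, m).
Decompose branch/3: S = branch(k, m, m),  m = m,  m = m.
Bind S := branch(k, m, m); no other remaining equation mentions S. Substituting into the earlier binding gives W := h(branch(k, m, m), branch(k, m, m)).
Delete trivial equation m = m.
Delete trivial equation m = m.
Delete trivial equation plus(nil, m) = plus(nil, m).
Decompose branch/3: branch(Y, nil, m) = Y,  plus(nil, m) = plus(nil, m),  branch(k, nil, m) = branch(k, nil, m).
Occurs check fails: Y occurs in branch(Y, nil, m); the equation Y = branch(Y, nil, m) has no finite solution.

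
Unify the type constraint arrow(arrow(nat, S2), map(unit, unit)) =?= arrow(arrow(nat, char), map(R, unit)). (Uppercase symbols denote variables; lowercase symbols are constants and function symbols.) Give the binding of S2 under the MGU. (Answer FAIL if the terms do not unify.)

Decompose arrow/2: arrow(nat, S2) =?= arrow(nat, char),  map(unit, unit) =?= map(R, unit).
Decompose arrow/2: nat =?= nat,  S2 =?= char.
Delete trivial equation nat =?= nat.
Bind S2 := char; no other remaining equation mentions S2.
Decompose map/2: unit =?= R,  unit =?= unit.
Bind R := unit; no other remaining equation mentions R.
Delete trivial equation unit =?= unit.
MGU = { S2 := char, R := unit }, so S2 := char.

char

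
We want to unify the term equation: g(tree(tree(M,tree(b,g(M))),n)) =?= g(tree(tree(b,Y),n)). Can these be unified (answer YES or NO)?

YES

Decompose g/1: tree(tree(M,tree(b,g(M))),n) =?= tree(tree(b,Y),n).
Decompose tree/2: tree(M,tree(b,g(M))) =?= tree(b,Y),  n =?= n.
Decompose tree/2: M =?= b,  tree(b,g(M)) =?= Y.
Bind M := b; substituting into the one remaining equation that mentions M gives: tree(b,g(b)) =?= Y.
Bind Y := tree(b,g(b)); no other remaining equation mentions Y.
Delete trivial equation n =?= n.
No equations remain and no clash or occurs-check failure arose, so a unifier exists.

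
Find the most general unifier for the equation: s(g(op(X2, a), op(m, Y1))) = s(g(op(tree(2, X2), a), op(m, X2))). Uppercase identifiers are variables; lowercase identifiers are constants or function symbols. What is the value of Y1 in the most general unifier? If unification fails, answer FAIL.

Decompose s/1: g(op(X2, a), op(m, Y1)) = g(op(tree(2, X2), a), op(m, X2)).
Decompose g/2: op(X2, a) = op(tree(2, X2), a),  op(m, Y1) = op(m, X2).
Decompose op/2: X2 = tree(2, X2),  a = a.
Occurs check fails: X2 occurs in tree(2, X2); the equation X2 = tree(2, X2) has no finite solution.

FAIL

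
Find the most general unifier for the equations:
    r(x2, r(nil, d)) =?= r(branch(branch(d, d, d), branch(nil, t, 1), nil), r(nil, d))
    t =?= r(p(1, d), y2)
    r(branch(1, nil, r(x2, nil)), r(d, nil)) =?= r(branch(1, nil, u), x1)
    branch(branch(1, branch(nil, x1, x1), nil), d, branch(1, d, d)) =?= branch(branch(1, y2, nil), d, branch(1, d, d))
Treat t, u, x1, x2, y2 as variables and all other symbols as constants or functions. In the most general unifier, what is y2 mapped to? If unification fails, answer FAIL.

Decompose r/2: x2 =?= branch(branch(d, d, d), branch(nil, t, 1), nil),  r(nil, d) =?= r(nil, d).
Bind x2 := branch(branch(d, d, d), branch(nil, t, 1), nil); substituting into the one remaining equation that mentions x2 gives: r(branch(1, nil, r(branch(branch(d, d, d), branch(nil, t, 1), nil), nil)), r(d, nil)) =?= r(branch(1, nil, u), x1).
Delete trivial equation r(nil, d) =?= r(nil, d).
Bind t := r(p(1, d), y2); substituting into the one remaining equation that mentions t gives: r(branch(1, nil, r(branch(branch(d, d, d), branch(nil, r(p(1, d), y2), 1), nil), nil)), r(d, nil)) =?= r(branch(1, nil, u), x1). Substituting into the earlier binding gives x2 := branch(branch(d, d, d), branch(nil, r(p(1, d), y2), 1), nil).
Decompose r/2: branch(1, nil, r(branch(branch(d, d, d), branch(nil, r(p(1, d), y2), 1), nil), nil)) =?= branch(1, nil, u),  r(d, nil) =?= x1.
Decompose branch/3: 1 =?= 1,  nil =?= nil,  r(branch(branch(d, d, d), branch(nil, r(p(1, d), y2), 1), nil), nil) =?= u.
Delete trivial equation 1 =?= 1.
Delete trivial equation nil =?= nil.
Bind u := r(branch(branch(d, d, d), branch(nil, r(p(1, d), y2), 1), nil), nil); no other remaining equation mentions u.
Bind x1 := r(d, nil); substituting into the remaining equation gives: branch(branch(1, branch(nil, r(d, nil), r(d, nil)), nil), d, branch(1, d, d)) =?= branch(branch(1, y2, nil), d, branch(1, d, d)).
Decompose branch/3: branch(1, branch(nil, r(d, nil), r(d, nil)), nil) =?= branch(1, y2, nil),  d =?= d,  branch(1, d, d) =?= branch(1, d, d).
Decompose branch/3: 1 =?= 1,  branch(nil, r(d, nil), r(d, nil)) =?= y2,  nil =?= nil.
Delete trivial equation 1 =?= 1.
Bind y2 := branch(nil, r(d, nil), r(d, nil)); no other remaining equation mentions y2. Substituting into the earlier bindings gives x2 := branch(branch(d, d, d), branch(nil, r(p(1, d), branch(nil, r(d, nil), r(d, nil))), 1), nil), t := r(p(1, d), branch(nil, r(d, nil), r(d, nil))), u := r(branch(branch(d, d, d), branch(nil, r(p(1, d), branch(nil, r(d, nil), r(d, nil))), 1), nil), nil).
Delete trivial equation nil =?= nil.
Delete trivial equation d =?= d.
Delete trivial equation branch(1, d, d) =?= branch(1, d, d).
MGU = { x2 -> branch(branch(d, d, d), branch(nil, r(p(1, d), branch(nil, r(d, nil), r(d, nil))), 1), nil), t -> r(p(1, d), branch(nil, r(d, nil), r(d, nil))), u -> r(branch(branch(d, d, d), branch(nil, r(p(1, d), branch(nil, r(d, nil), r(d, nil))), 1), nil), nil), x1 -> r(d, nil), y2 -> branch(nil, r(d, nil), r(d, nil)) }, so y2 -> branch(nil, r(d, nil), r(d, nil)).

branch(nil, r(d, nil), r(d, nil))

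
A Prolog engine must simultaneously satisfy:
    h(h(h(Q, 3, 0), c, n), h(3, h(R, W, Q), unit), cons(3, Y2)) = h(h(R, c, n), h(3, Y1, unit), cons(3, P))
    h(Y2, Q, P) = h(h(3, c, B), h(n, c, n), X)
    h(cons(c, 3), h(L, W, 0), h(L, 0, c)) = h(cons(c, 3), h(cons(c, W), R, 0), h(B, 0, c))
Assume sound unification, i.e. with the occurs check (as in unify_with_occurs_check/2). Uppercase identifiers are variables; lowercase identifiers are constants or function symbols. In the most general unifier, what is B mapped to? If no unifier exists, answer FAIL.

Decompose h/3: h(h(Q, 3, 0), c, n) = h(R, c, n),  h(3, h(R, W, Q), unit) = h(3, Y1, unit),  cons(3, Y2) = cons(3, P).
Decompose h/3: h(Q, 3, 0) = R,  c = c,  n = n.
Bind R := h(Q, 3, 0); substituting into the 2 remaining equations that mention R gives: h(3, h(h(Q, 3, 0), W, Q), unit) = h(3, Y1, unit),  h(cons(c, 3), h(L, W, 0), h(L, 0, c)) = h(cons(c, 3), h(cons(c, W), h(Q, 3, 0), 0), h(B, 0, c)).
Delete trivial equation c = c.
Delete trivial equation n = n.
Decompose h/3: 3 = 3,  h(h(Q, 3, 0), W, Q) = Y1,  unit = unit.
Delete trivial equation 3 = 3.
Bind Y1 := h(h(Q, 3, 0), W, Q); no other remaining equation mentions Y1.
Delete trivial equation unit = unit.
Decompose cons/2: 3 = 3,  Y2 = P.
Delete trivial equation 3 = 3.
Bind Y2 := P; substituting into the one remaining equation that mentions Y2 gives: h(P, Q, P) = h(h(3, c, B), h(n, c, n), X).
Decompose h/3: P = h(3, c, B),  Q = h(n, c, n),  P = X.
Bind P := h(3, c, B); substituting into the one remaining equation that mentions P gives: h(3, c, B) = X. Substituting into the earlier binding gives Y2 := h(3, c, B).
Bind Q := h(n, c, n); substituting into the one remaining equation that mentions Q gives: h(cons(c, 3), h(L, W, 0), h(L, 0, c)) = h(cons(c, 3), h(cons(c, W), h(h(n, c, n), 3, 0), 0), h(B, 0, c)). Substituting into the earlier bindings gives R := h(h(n, c, n), 3, 0), Y1 := h(h(h(n, c, n), 3, 0), W, h(n, c, n)).
Bind X := h(3, c, B); no other remaining equation mentions X.
Decompose h/3: cons(c, 3) = cons(c, 3),  h(L, W, 0) = h(cons(c, W), h(h(n, c, n), 3, 0), 0),  h(L, 0, c) = h(B, 0, c).
Delete trivial equation cons(c, 3) = cons(c, 3).
Decompose h/3: L = cons(c, W),  W = h(h(n, c, n), 3, 0),  0 = 0.
Bind L := cons(c, W); substituting into the one remaining equation that mentions L gives: h(cons(c, W), 0, c) = h(B, 0, c).
Bind W := h(h(n, c, n), 3, 0); substituting into the one remaining equation that mentions W gives: h(cons(c, h(h(n, c, n), 3, 0)), 0, c) = h(B, 0, c). Substituting into the earlier bindings gives Y1 := h(h(h(n, c, n), 3, 0), h(h(n, c, n), 3, 0), h(n, c, n)), L := cons(c, h(h(n, c, n), 3, 0)).
Delete trivial equation 0 = 0.
Decompose h/3: cons(c, h(h(n, c, n), 3, 0)) = B,  0 = 0,  c = c.
Bind B := cons(c, h(h(n, c, n), 3, 0)); no other remaining equation mentions B. Substituting into the earlier bindings gives Y2 := h(3, c, cons(c, h(h(n, c, n), 3, 0))), P := h(3, c, cons(c, h(h(n, c, n), 3, 0))), X := h(3, c, cons(c, h(h(n, c, n), 3, 0))).
Delete trivial equation 0 = 0.
Delete trivial equation c = c.
MGU = { R -> h(h(n, c, n), 3, 0), Y1 -> h(h(h(n, c, n), 3, 0), h(h(n, c, n), 3, 0), h(n, c, n)), Y2 -> h(3, c, cons(c, h(h(n, c, n), 3, 0))), P -> h(3, c, cons(c, h(h(n, c, n), 3, 0))), Q -> h(n, c, n), X -> h(3, c, cons(c, h(h(n, c, n), 3, 0))), L -> cons(c, h(h(n, c, n), 3, 0)), W -> h(h(n, c, n), 3, 0), B -> cons(c, h(h(n, c, n), 3, 0)) }, so B -> cons(c, h(h(n, c, n), 3, 0)).

cons(c, h(h(n, c, n), 3, 0))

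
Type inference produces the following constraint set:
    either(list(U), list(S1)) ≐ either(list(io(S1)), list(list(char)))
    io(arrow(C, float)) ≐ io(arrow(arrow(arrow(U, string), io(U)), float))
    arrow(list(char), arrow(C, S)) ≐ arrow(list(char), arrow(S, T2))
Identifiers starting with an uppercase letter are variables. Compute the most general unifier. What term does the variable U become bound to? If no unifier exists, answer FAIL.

io(list(char))

Decompose either/2: list(U) ≐ list(io(S1)),  list(S1) ≐ list(list(char)).
Decompose list/1: U ≐ io(S1).
Bind U := io(S1); substituting into the one remaining equation that mentions U gives: io(arrow(C, float)) ≐ io(arrow(arrow(arrow(io(S1), string), io(io(S1))), float)).
Decompose list/1: S1 ≐ list(char).
Bind S1 := list(char); substituting into the one remaining equation that mentions S1 gives: io(arrow(C, float)) ≐ io(arrow(arrow(arrow(io(list(char)), string), io(io(list(char)))), float)). Substituting into the earlier binding gives U := io(list(char)).
Decompose io/1: arrow(C, float) ≐ arrow(arrow(arrow(io(list(char)), string), io(io(list(char)))), float).
Decompose arrow/2: C ≐ arrow(arrow(io(list(char)), string), io(io(list(char)))),  float ≐ float.
Bind C := arrow(arrow(io(list(char)), string), io(io(list(char)))); substituting into the one remaining equation that mentions C gives: arrow(list(char), arrow(arrow(arrow(io(list(char)), string), io(io(list(char)))), S)) ≐ arrow(list(char), arrow(S, T2)).
Delete trivial equation float ≐ float.
Decompose arrow/2: list(char) ≐ list(char),  arrow(arrow(arrow(io(list(char)), string), io(io(list(char)))), S) ≐ arrow(S, T2).
Delete trivial equation list(char) ≐ list(char).
Decompose arrow/2: arrow(arrow(io(list(char)), string), io(io(list(char)))) ≐ S,  S ≐ T2.
Bind S := arrow(arrow(io(list(char)), string), io(io(list(char)))); substituting into the remaining equation gives: arrow(arrow(io(list(char)), string), io(io(list(char)))) ≐ T2.
Bind T2 := arrow(arrow(io(list(char)), string), io(io(list(char)))).
MGU = { U ↦ io(list(char)), S1 ↦ list(char), C ↦ arrow(arrow(io(list(char)), string), io(io(list(char)))), S ↦ arrow(arrow(io(list(char)), string), io(io(list(char)))), T2 ↦ arrow(arrow(io(list(char)), string), io(io(list(char)))) }, so U ↦ io(list(char)).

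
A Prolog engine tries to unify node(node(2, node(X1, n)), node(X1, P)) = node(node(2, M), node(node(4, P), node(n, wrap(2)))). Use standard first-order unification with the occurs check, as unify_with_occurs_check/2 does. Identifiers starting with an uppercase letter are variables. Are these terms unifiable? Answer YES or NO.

Decompose node/2: node(2, node(X1, n)) = node(2, M),  node(X1, P) = node(node(4, P), node(n, wrap(2))).
Decompose node/2: 2 = 2,  node(X1, n) = M.
Delete trivial equation 2 = 2.
Bind M := node(X1, n); no other remaining equation mentions M.
Decompose node/2: X1 = node(4, P),  P = node(n, wrap(2)).
Bind X1 := node(4, P); no other remaining equation mentions X1. Substituting into the earlier binding gives M := node(node(4, P), n).
Bind P := node(n, wrap(2)). Substituting into the earlier bindings gives M := node(node(4, node(n, wrap(2))), n), X1 := node(4, node(n, wrap(2))).
No equations remain and no clash or occurs-check failure arose, so a unifier exists.

YES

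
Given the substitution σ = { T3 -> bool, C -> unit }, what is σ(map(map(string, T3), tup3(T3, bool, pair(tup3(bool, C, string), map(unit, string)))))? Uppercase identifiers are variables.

Replace each occurrence of T3 with bool.
Replace each occurrence of C with unit.
Result: map(map(string, bool), tup3(bool, bool, pair(tup3(bool, unit, string), map(unit, string)))).

map(map(string, bool), tup3(bool, bool, pair(tup3(bool, unit, string), map(unit, string))))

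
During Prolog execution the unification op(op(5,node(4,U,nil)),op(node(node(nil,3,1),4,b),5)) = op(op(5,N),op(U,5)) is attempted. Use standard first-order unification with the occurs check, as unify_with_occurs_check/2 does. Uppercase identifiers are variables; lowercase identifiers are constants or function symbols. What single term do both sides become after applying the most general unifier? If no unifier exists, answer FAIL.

Decompose op/2: op(5,node(4,U,nil)) = op(5,N),  op(node(node(nil,3,1),4,b),5) = op(U,5).
Decompose op/2: 5 = 5,  node(4,U,nil) = N.
Delete trivial equation 5 = 5.
Bind N := node(4,U,nil); no other remaining equation mentions N.
Decompose op/2: node(node(nil,3,1),4,b) = U,  5 = 5.
Bind U := node(node(nil,3,1),4,b); no other remaining equation mentions U. Substituting into the earlier binding gives N := node(4,node(node(nil,3,1),4,b),nil).
Delete trivial equation 5 = 5.
Applying the MGU to either side gives op(op(5,node(4,node(node(nil,3,1),4,b),nil)),op(node(node(nil,3,1),4,b),5)).

op(op(5,node(4,node(node(nil,3,1),4,b),nil)),op(node(node(nil,3,1),4,b),5))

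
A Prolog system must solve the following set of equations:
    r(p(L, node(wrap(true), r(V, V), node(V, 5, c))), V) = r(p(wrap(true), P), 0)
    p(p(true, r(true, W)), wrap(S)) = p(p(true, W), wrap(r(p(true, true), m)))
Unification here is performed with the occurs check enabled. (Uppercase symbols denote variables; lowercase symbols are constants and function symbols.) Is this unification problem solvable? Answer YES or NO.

Decompose r/2: p(L, node(wrap(true), r(V, V), node(V, 5, c))) = p(wrap(true), P),  V = 0.
Decompose p/2: L = wrap(true),  node(wrap(true), r(V, V), node(V, 5, c)) = P.
Bind L := wrap(true); no other remaining equation mentions L.
Bind P := node(wrap(true), r(V, V), node(V, 5, c)); no other remaining equation mentions P.
Bind V := 0; no other remaining equation mentions V. Substituting into the earlier binding gives P := node(wrap(true), r(0, 0), node(0, 5, c)).
Decompose p/2: p(true, r(true, W)) = p(true, W),  wrap(S) = wrap(r(p(true, true), m)).
Decompose p/2: true = true,  r(true, W) = W.
Delete trivial equation true = true.
Occurs check fails: W occurs in r(true, W); the equation W = r(true, W) has no finite solution.

NO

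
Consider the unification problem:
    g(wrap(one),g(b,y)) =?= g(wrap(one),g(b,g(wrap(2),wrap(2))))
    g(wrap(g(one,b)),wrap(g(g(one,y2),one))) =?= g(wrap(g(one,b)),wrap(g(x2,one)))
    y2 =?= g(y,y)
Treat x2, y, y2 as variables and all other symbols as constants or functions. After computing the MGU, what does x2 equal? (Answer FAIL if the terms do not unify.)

g(one,g(g(wrap(2),wrap(2)),g(wrap(2),wrap(2))))

Decompose g/2: wrap(one) =?= wrap(one),  g(b,y) =?= g(b,g(wrap(2),wrap(2))).
Delete trivial equation wrap(one) =?= wrap(one).
Decompose g/2: b =?= b,  y =?= g(wrap(2),wrap(2)).
Delete trivial equation b =?= b.
Bind y := g(wrap(2),wrap(2)); substituting into the one remaining equation that mentions y gives: y2 =?= g(g(wrap(2),wrap(2)),g(wrap(2),wrap(2))).
Decompose g/2: wrap(g(one,b)) =?= wrap(g(one,b)),  wrap(g(g(one,y2),one)) =?= wrap(g(x2,one)).
Delete trivial equation wrap(g(one,b)) =?= wrap(g(one,b)).
Decompose wrap/1: g(g(one,y2),one) =?= g(x2,one).
Decompose g/2: g(one,y2) =?= x2,  one =?= one.
Bind x2 := g(one,y2); no other remaining equation mentions x2.
Delete trivial equation one =?= one.
Bind y2 := g(g(wrap(2),wrap(2)),g(wrap(2),wrap(2))). Substituting into the earlier binding gives x2 := g(one,g(g(wrap(2),wrap(2)),g(wrap(2),wrap(2)))).
MGU = { y -> g(wrap(2),wrap(2)), x2 -> g(one,g(g(wrap(2),wrap(2)),g(wrap(2),wrap(2)))), y2 -> g(g(wrap(2),wrap(2)),g(wrap(2),wrap(2))) }, so x2 -> g(one,g(g(wrap(2),wrap(2)),g(wrap(2),wrap(2)))).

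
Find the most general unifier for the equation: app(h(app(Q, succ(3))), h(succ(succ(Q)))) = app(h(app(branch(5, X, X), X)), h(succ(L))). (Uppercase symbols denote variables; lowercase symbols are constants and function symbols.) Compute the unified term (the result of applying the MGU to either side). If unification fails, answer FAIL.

Decompose app/2: h(app(Q, succ(3))) = h(app(branch(5, X, X), X)),  h(succ(succ(Q))) = h(succ(L)).
Decompose h/1: app(Q, succ(3)) = app(branch(5, X, X), X).
Decompose app/2: Q = branch(5, X, X),  succ(3) = X.
Bind Q := branch(5, X, X); substituting into the one remaining equation that mentions Q gives: h(succ(succ(branch(5, X, X)))) = h(succ(L)).
Bind X := succ(3); substituting into the remaining equation gives: h(succ(succ(branch(5, succ(3), succ(3))))) = h(succ(L)). Substituting into the earlier binding gives Q := branch(5, succ(3), succ(3)).
Decompose h/1: succ(succ(branch(5, succ(3), succ(3)))) = succ(L).
Decompose succ/1: succ(branch(5, succ(3), succ(3))) = L.
Bind L := succ(branch(5, succ(3), succ(3))).
Applying the MGU to either side gives app(h(app(branch(5, succ(3), succ(3)), succ(3))), h(succ(succ(branch(5, succ(3), succ(3)))))).

app(h(app(branch(5, succ(3), succ(3)), succ(3))), h(succ(succ(branch(5, succ(3), succ(3))))))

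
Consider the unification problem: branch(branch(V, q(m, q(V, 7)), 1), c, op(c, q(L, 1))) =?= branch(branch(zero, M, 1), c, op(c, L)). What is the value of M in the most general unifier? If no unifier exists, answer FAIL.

Decompose branch/3: branch(V, q(m, q(V, 7)), 1) =?= branch(zero, M, 1),  c =?= c,  op(c, q(L, 1)) =?= op(c, L).
Decompose branch/3: V =?= zero,  q(m, q(V, 7)) =?= M,  1 =?= 1.
Bind V := zero; substituting into the one remaining equation that mentions V gives: q(m, q(zero, 7)) =?= M.
Bind M := q(m, q(zero, 7)); no other remaining equation mentions M.
Delete trivial equation 1 =?= 1.
Delete trivial equation c =?= c.
Decompose op/2: c =?= c,  q(L, 1) =?= L.
Delete trivial equation c =?= c.
Occurs check fails: L occurs in q(L, 1); the equation L =?= q(L, 1) has no finite solution.

FAIL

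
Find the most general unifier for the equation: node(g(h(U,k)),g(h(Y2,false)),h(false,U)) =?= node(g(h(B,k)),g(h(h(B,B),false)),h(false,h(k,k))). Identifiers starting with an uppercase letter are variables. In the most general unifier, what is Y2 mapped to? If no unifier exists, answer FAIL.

h(h(k,k),h(k,k))

Decompose node/3: g(h(U,k)) =?= g(h(B,k)),  g(h(Y2,false)) =?= g(h(h(B,B),false)),  h(false,U) =?= h(false,h(k,k)).
Decompose g/1: h(U,k) =?= h(B,k).
Decompose h/2: U =?= B,  k =?= k.
Bind U := B; substituting into the one remaining equation that mentions U gives: h(false,B) =?= h(false,h(k,k)).
Delete trivial equation k =?= k.
Decompose g/1: h(Y2,false) =?= h(h(B,B),false).
Decompose h/2: Y2 =?= h(B,B),  false =?= false.
Bind Y2 := h(B,B); no other remaining equation mentions Y2.
Delete trivial equation false =?= false.
Decompose h/2: false =?= false,  B =?= h(k,k).
Delete trivial equation false =?= false.
Bind B := h(k,k). Substituting into the earlier bindings gives U := h(k,k), Y2 := h(h(k,k),h(k,k)).
MGU = { U -> h(k,k), Y2 -> h(h(k,k),h(k,k)), B -> h(k,k) }, so Y2 -> h(h(k,k),h(k,k)).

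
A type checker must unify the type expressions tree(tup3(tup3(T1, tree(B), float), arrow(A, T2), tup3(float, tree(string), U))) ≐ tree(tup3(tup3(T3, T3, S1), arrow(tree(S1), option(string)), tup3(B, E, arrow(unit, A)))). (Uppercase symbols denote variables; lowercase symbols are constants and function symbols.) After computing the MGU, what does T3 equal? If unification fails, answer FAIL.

tree(float)

Decompose tree/1: tup3(tup3(T1, tree(B), float), arrow(A, T2), tup3(float, tree(string), U)) ≐ tup3(tup3(T3, T3, S1), arrow(tree(S1), option(string)), tup3(B, E, arrow(unit, A))).
Decompose tup3/3: tup3(T1, tree(B), float) ≐ tup3(T3, T3, S1),  arrow(A, T2) ≐ arrow(tree(S1), option(string)),  tup3(float, tree(string), U) ≐ tup3(B, E, arrow(unit, A)).
Decompose tup3/3: T1 ≐ T3,  tree(B) ≐ T3,  float ≐ S1.
Bind T1 := T3; no other remaining equation mentions T1.
Bind T3 := tree(B); no other remaining equation mentions T3. Substituting into the earlier binding gives T1 := tree(B).
Bind S1 := float; substituting into the one remaining equation that mentions S1 gives: arrow(A, T2) ≐ arrow(tree(float), option(string)).
Decompose arrow/2: A ≐ tree(float),  T2 ≐ option(string).
Bind A := tree(float); substituting into the one remaining equation that mentions A gives: tup3(float, tree(string), U) ≐ tup3(B, E, arrow(unit, tree(float))).
Bind T2 := option(string); no other remaining equation mentions T2.
Decompose tup3/3: float ≐ B,  tree(string) ≐ E,  U ≐ arrow(unit, tree(float)).
Bind B := float; no other remaining equation mentions B. Substituting into the earlier bindings gives T1 := tree(float), T3 := tree(float).
Bind E := tree(string); no other remaining equation mentions E.
Bind U := arrow(unit, tree(float)).
MGU = { T1 ↦ tree(float), T3 ↦ tree(float), S1 ↦ float, A ↦ tree(float), T2 ↦ option(string), B ↦ float, E ↦ tree(string), U ↦ arrow(unit, tree(float)) }, so T3 ↦ tree(float).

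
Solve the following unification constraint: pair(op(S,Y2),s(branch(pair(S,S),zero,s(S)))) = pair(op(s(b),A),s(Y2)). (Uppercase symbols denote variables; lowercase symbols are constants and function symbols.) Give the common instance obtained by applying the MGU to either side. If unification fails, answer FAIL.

pair(op(s(b),branch(pair(s(b),s(b)),zero,s(s(b)))),s(branch(pair(s(b),s(b)),zero,s(s(b)))))

Decompose pair/2: op(S,Y2) = op(s(b),A),  s(branch(pair(S,S),zero,s(S))) = s(Y2).
Decompose op/2: S = s(b),  Y2 = A.
Bind S := s(b); substituting into the one remaining equation that mentions S gives: s(branch(pair(s(b),s(b)),zero,s(s(b)))) = s(Y2).
Bind Y2 := A; substituting into the remaining equation gives: s(branch(pair(s(b),s(b)),zero,s(s(b)))) = s(A).
Decompose s/1: branch(pair(s(b),s(b)),zero,s(s(b))) = A.
Bind A := branch(pair(s(b),s(b)),zero,s(s(b))). Substituting into the earlier binding gives Y2 := branch(pair(s(b),s(b)),zero,s(s(b))).
Applying the MGU to either side gives pair(op(s(b),branch(pair(s(b),s(b)),zero,s(s(b)))),s(branch(pair(s(b),s(b)),zero,s(s(b))))).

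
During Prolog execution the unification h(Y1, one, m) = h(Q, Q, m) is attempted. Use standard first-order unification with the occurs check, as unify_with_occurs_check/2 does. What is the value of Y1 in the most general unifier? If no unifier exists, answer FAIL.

Decompose h/3: Y1 = Q,  one = Q,  m = m.
Bind Y1 := Q; no other remaining equation mentions Y1.
Bind Q := one; no other remaining equation mentions Q. Substituting into the earlier binding gives Y1 := one.
Delete trivial equation m = m.
MGU = { Y1 -> one, Q -> one }, so Y1 -> one.

one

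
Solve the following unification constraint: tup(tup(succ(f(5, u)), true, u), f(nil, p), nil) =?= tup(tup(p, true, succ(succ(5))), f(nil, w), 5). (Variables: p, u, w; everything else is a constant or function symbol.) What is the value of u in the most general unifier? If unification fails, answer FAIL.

Decompose tup/3: tup(succ(f(5, u)), true, u) =?= tup(p, true, succ(succ(5))),  f(nil, p) =?= f(nil, w),  nil =?= 5.
Decompose tup/3: succ(f(5, u)) =?= p,  true =?= true,  u =?= succ(succ(5)).
Bind p := succ(f(5, u)); substituting into the one remaining equation that mentions p gives: f(nil, succ(f(5, u))) =?= f(nil, w).
Delete trivial equation true =?= true.
Bind u := succ(succ(5)); substituting into the one remaining equation that mentions u gives: f(nil, succ(f(5, succ(succ(5))))) =?= f(nil, w). Substituting into the earlier binding gives p := succ(f(5, succ(succ(5)))).
Decompose f/2: nil =?= nil,  succ(f(5, succ(succ(5)))) =?= w.
Delete trivial equation nil =?= nil.
Bind w := succ(f(5, succ(succ(5)))); no other remaining equation mentions w.
Clash: constants nil and 5 differ; no unifier exists.

FAIL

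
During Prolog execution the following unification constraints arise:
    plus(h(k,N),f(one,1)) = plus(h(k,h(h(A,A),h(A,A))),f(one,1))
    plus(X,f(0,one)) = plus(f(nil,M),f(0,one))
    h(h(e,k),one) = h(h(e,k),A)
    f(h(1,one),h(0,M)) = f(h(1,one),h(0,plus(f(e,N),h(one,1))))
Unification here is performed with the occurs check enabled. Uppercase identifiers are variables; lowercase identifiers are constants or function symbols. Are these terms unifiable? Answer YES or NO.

Decompose plus/2: h(k,N) = h(k,h(h(A,A),h(A,A))),  f(one,1) = f(one,1).
Decompose h/2: k = k,  N = h(h(A,A),h(A,A)).
Delete trivial equation k = k.
Bind N := h(h(A,A),h(A,A)); substituting into the one remaining equation that mentions N gives: f(h(1,one),h(0,M)) = f(h(1,one),h(0,plus(f(e,h(h(A,A),h(A,A))),h(one,1)))).
Delete trivial equation f(one,1) = f(one,1).
Decompose plus/2: X = f(nil,M),  f(0,one) = f(0,one).
Bind X := f(nil,M); no other remaining equation mentions X.
Delete trivial equation f(0,one) = f(0,one).
Decompose h/2: h(e,k) = h(e,k),  one = A.
Delete trivial equation h(e,k) = h(e,k).
Bind A := one; substituting into the remaining equation gives: f(h(1,one),h(0,M)) = f(h(1,one),h(0,plus(f(e,h(h(one,one),h(one,one))),h(one,1)))). Substituting into the earlier binding gives N := h(h(one,one),h(one,one)).
Decompose f/2: h(1,one) = h(1,one),  h(0,M) = h(0,plus(f(e,h(h(one,one),h(one,one))),h(one,1))).
Delete trivial equation h(1,one) = h(1,one).
Decompose h/2: 0 = 0,  M = plus(f(e,h(h(one,one),h(one,one))),h(one,1)).
Delete trivial equation 0 = 0.
Bind M := plus(f(e,h(h(one,one),h(one,one))),h(one,1)). Substituting into the earlier binding gives X := f(nil,plus(f(e,h(h(one,one),h(one,one))),h(one,1))).
No equations remain and no clash or occurs-check failure arose, so a unifier exists.

YES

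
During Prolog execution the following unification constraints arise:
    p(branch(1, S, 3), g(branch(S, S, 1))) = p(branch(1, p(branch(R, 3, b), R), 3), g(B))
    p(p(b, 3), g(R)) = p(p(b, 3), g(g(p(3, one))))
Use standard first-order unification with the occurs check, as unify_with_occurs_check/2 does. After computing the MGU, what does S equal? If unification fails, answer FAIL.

Decompose p/2: branch(1, S, 3) = branch(1, p(branch(R, 3, b), R), 3),  g(branch(S, S, 1)) = g(B).
Decompose branch/3: 1 = 1,  S = p(branch(R, 3, b), R),  3 = 3.
Delete trivial equation 1 = 1.
Bind S := p(branch(R, 3, b), R); substituting into the one remaining equation that mentions S gives: g(branch(p(branch(R, 3, b), R), p(branch(R, 3, b), R), 1)) = g(B).
Delete trivial equation 3 = 3.
Decompose g/1: branch(p(branch(R, 3, b), R), p(branch(R, 3, b), R), 1) = B.
Bind B := branch(p(branch(R, 3, b), R), p(branch(R, 3, b), R), 1); no other remaining equation mentions B.
Decompose p/2: p(b, 3) = p(b, 3),  g(R) = g(g(p(3, one))).
Delete trivial equation p(b, 3) = p(b, 3).
Decompose g/1: R = g(p(3, one)).
Bind R := g(p(3, one)). Substituting into the earlier bindings gives S := p(branch(g(p(3, one)), 3, b), g(p(3, one))), B := branch(p(branch(g(p(3, one)), 3, b), g(p(3, one))), p(branch(g(p(3, one)), 3, b), g(p(3, one))), 1).
MGU = { S ↦ p(branch(g(p(3, one)), 3, b), g(p(3, one))), B ↦ branch(p(branch(g(p(3, one)), 3, b), g(p(3, one))), p(branch(g(p(3, one)), 3, b), g(p(3, one))), 1), R ↦ g(p(3, one)) }, so S ↦ p(branch(g(p(3, one)), 3, b), g(p(3, one))).

p(branch(g(p(3, one)), 3, b), g(p(3, one)))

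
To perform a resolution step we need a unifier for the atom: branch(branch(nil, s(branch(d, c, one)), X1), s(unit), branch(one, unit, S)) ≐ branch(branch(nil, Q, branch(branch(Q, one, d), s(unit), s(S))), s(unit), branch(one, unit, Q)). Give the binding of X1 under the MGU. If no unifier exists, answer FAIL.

Decompose branch/3: branch(nil, s(branch(d, c, one)), X1) ≐ branch(nil, Q, branch(branch(Q, one, d), s(unit), s(S))),  s(unit) ≐ s(unit),  branch(one, unit, S) ≐ branch(one, unit, Q).
Decompose branch/3: nil ≐ nil,  s(branch(d, c, one)) ≐ Q,  X1 ≐ branch(branch(Q, one, d), s(unit), s(S)).
Delete trivial equation nil ≐ nil.
Bind Q := s(branch(d, c, one)); substituting into the 2 remaining equations that mention Q gives: X1 ≐ branch(branch(s(branch(d, c, one)), one, d), s(unit), s(S)),  branch(one, unit, S) ≐ branch(one, unit, s(branch(d, c, one))).
Bind X1 := branch(branch(s(branch(d, c, one)), one, d), s(unit), s(S)); no other remaining equation mentions X1.
Delete trivial equation s(unit) ≐ s(unit).
Decompose branch/3: one ≐ one,  unit ≐ unit,  S ≐ s(branch(d, c, one)).
Delete trivial equation one ≐ one.
Delete trivial equation unit ≐ unit.
Bind S := s(branch(d, c, one)). Substituting into the earlier binding gives X1 := branch(branch(s(branch(d, c, one)), one, d), s(unit), s(s(branch(d, c, one)))).
MGU = { Q := s(branch(d, c, one)), X1 := branch(branch(s(branch(d, c, one)), one, d), s(unit), s(s(branch(d, c, one)))), S := s(branch(d, c, one)) }, so X1 := branch(branch(s(branch(d, c, one)), one, d), s(unit), s(s(branch(d, c, one)))).

branch(branch(s(branch(d, c, one)), one, d), s(unit), s(s(branch(d, c, one))))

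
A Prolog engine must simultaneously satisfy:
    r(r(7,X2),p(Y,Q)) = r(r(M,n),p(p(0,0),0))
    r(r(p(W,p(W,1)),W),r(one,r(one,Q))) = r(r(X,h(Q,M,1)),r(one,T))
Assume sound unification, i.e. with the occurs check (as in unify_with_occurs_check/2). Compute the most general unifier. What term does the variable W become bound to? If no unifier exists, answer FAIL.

h(0,7,1)

Decompose r/2: r(7,X2) = r(M,n),  p(Y,Q) = p(p(0,0),0).
Decompose r/2: 7 = M,  X2 = n.
Bind M := 7; substituting into the one remaining equation that mentions M gives: r(r(p(W,p(W,1)),W),r(one,r(one,Q))) = r(r(X,h(Q,7,1)),r(one,T)).
Bind X2 := n; no other remaining equation mentions X2.
Decompose p/2: Y = p(0,0),  Q = 0.
Bind Y := p(0,0); no other remaining equation mentions Y.
Bind Q := 0; substituting into the remaining equation gives: r(r(p(W,p(W,1)),W),r(one,r(one,0))) = r(r(X,h(0,7,1)),r(one,T)).
Decompose r/2: r(p(W,p(W,1)),W) = r(X,h(0,7,1)),  r(one,r(one,0)) = r(one,T).
Decompose r/2: p(W,p(W,1)) = X,  W = h(0,7,1).
Bind X := p(W,p(W,1)); no other remaining equation mentions X.
Bind W := h(0,7,1); no other remaining equation mentions W. Substituting into the earlier binding gives X := p(h(0,7,1),p(h(0,7,1),1)).
Decompose r/2: one = one,  r(one,0) = T.
Delete trivial equation one = one.
Bind T := r(one,0).
MGU = { M -> 7, X2 -> n, Y -> p(0,0), Q -> 0, X -> p(h(0,7,1),p(h(0,7,1),1)), W -> h(0,7,1), T -> r(one,0) }, so W -> h(0,7,1).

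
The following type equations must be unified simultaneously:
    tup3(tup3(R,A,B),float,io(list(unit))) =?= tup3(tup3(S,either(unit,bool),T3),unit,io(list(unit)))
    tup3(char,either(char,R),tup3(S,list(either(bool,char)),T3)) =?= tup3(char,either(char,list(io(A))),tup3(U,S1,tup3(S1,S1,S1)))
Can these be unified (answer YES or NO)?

Decompose tup3/3: tup3(R,A,B) =?= tup3(S,either(unit,bool),T3),  float =?= unit,  io(list(unit)) =?= io(list(unit)).
Decompose tup3/3: R =?= S,  A =?= either(unit,bool),  B =?= T3.
Bind R := S; substituting into the one remaining equation that mentions R gives: tup3(char,either(char,S),tup3(S,list(either(bool,char)),T3)) =?= tup3(char,either(char,list(io(A))),tup3(U,S1,tup3(S1,S1,S1))).
Bind A := either(unit,bool); substituting into the one remaining equation that mentions A gives: tup3(char,either(char,S),tup3(S,list(either(bool,char)),T3)) =?= tup3(char,either(char,list(io(either(unit,bool)))),tup3(U,S1,tup3(S1,S1,S1))).
Bind B := T3; no other remaining equation mentions B.
Clash: constants float and unit differ; no unifier exists.

NO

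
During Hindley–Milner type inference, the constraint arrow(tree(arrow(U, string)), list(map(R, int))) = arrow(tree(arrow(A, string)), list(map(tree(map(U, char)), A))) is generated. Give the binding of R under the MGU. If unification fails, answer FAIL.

tree(map(int, char))

Decompose arrow/2: tree(arrow(U, string)) = tree(arrow(A, string)),  list(map(R, int)) = list(map(tree(map(U, char)), A)).
Decompose tree/1: arrow(U, string) = arrow(A, string).
Decompose arrow/2: U = A,  string = string.
Bind U := A; substituting into the one remaining equation that mentions U gives: list(map(R, int)) = list(map(tree(map(A, char)), A)).
Delete trivial equation string = string.
Decompose list/1: map(R, int) = map(tree(map(A, char)), A).
Decompose map/2: R = tree(map(A, char)),  int = A.
Bind R := tree(map(A, char)); no other remaining equation mentions R.
Bind A := int. Substituting into the earlier bindings gives U := int, R := tree(map(int, char)).
MGU = { U -> int, R -> tree(map(int, char)), A -> int }, so R -> tree(map(int, char)).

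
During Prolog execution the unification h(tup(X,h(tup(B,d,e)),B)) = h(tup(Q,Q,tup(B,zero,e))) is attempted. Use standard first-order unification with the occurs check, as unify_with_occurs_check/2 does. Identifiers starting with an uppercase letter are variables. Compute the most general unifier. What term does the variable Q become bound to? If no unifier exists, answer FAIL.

Decompose h/1: tup(X,h(tup(B,d,e)),B) = tup(Q,Q,tup(B,zero,e)).
Decompose tup/3: X = Q,  h(tup(B,d,e)) = Q,  B = tup(B,zero,e).
Bind X := Q; no other remaining equation mentions X.
Bind Q := h(tup(B,d,e)); no other remaining equation mentions Q. Substituting into the earlier binding gives X := h(tup(B,d,e)).
Occurs check fails: B occurs in tup(B,zero,e); the equation B = tup(B,zero,e) has no finite solution.

FAIL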